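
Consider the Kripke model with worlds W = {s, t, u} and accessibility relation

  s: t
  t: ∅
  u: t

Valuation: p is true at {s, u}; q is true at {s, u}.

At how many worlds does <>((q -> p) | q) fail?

1

s: successors {t}; (q -> p) | q there: t:T. ✓
t: no successors, so <>((q -> p) | q) fails. ✗
u: successors {t}; (q -> p) | q there: t:T. ✓
Satisfying worlds: {s, u}.
So <>((q -> p) | q) fails at the other 1 world.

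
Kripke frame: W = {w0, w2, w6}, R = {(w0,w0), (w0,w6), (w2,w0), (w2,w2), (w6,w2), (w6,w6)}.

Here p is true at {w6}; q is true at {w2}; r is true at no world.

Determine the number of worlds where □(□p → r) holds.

w0: successors {w0, w6}; □p → r there: w0:T, w6:T. ✓
w2: successors {w0, w2}; □p → r there: w0:T, w2:T. ✓
w6: successors {w2, w6}; □p → r there: w2:T, w6:T. ✓
Satisfying worlds: {w0, w2, w6}.

3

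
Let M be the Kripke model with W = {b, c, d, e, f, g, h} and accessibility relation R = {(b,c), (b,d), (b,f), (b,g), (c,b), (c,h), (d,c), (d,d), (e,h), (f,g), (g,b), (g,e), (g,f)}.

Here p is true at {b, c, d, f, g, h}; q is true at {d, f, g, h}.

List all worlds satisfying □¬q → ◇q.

{b, c, d, e, f, g}

b: □¬q is F, ◇q is T. ✓
c: □¬q is F, ◇q is T. ✓
d: □¬q is F, ◇q is T. ✓
e: □¬q is F, ◇q is T. ✓
f: □¬q is F, ◇q is T. ✓
g: □¬q is F, ◇q is T. ✓
h: □¬q is T, ◇q is F. ✗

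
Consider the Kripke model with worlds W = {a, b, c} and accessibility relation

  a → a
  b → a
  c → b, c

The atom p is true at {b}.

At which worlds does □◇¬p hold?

{a, b, c}

a: successors {a}; ◇¬p there: a:T. ✓
b: successors {a}; ◇¬p there: a:T. ✓
c: successors {b, c}; ◇¬p there: b:T, c:T. ✓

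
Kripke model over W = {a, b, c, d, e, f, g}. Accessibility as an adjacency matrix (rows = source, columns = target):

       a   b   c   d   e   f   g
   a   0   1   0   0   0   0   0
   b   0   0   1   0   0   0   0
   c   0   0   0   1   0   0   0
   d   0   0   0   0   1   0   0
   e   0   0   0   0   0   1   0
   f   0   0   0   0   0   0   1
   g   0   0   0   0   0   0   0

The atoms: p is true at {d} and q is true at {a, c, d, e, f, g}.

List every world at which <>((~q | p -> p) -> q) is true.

a: successors {b}; (~q | p -> p) -> q there: b:T. ✓
b: successors {c}; (~q | p -> p) -> q there: c:T. ✓
c: successors {d}; (~q | p -> p) -> q there: d:T. ✓
d: successors {e}; (~q | p -> p) -> q there: e:T. ✓
e: successors {f}; (~q | p -> p) -> q there: f:T. ✓
f: successors {g}; (~q | p -> p) -> q there: g:T. ✓
g: no successors, so <>((~q | p -> p) -> q) fails. ✗

{a, b, c, d, e, f}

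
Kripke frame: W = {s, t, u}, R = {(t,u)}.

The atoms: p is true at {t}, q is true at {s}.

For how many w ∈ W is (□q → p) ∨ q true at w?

2

s: □q → p is F, q is T. ✓
t: □q → p is T, q is F. ✓
u: □q → p is F, q is F. ✗
Satisfying worlds: {s, t}.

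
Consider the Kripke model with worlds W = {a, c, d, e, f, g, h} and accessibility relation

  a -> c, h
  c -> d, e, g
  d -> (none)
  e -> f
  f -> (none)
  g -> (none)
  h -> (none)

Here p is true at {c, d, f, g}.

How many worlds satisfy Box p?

5

a: successors {c, h}; p there: c:T, h:F. ✗
c: successors {d, e, g}; p there: d:T, e:F, g:T. ✗
d: no successors, so Box p holds vacuously. ✓
e: successors {f}; p there: f:T. ✓
f: no successors, so Box p holds vacuously. ✓
g: no successors, so Box p holds vacuously. ✓
h: no successors, so Box p holds vacuously. ✓
Satisfying worlds: {d, e, f, g, h}.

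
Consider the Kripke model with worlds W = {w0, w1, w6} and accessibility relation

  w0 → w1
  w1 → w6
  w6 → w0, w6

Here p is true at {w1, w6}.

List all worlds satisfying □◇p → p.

w0: □◇p is T, p is F. ✗
w1: □◇p is T, p is T. ✓
w6: □◇p is T, p is T. ✓

{w1, w6}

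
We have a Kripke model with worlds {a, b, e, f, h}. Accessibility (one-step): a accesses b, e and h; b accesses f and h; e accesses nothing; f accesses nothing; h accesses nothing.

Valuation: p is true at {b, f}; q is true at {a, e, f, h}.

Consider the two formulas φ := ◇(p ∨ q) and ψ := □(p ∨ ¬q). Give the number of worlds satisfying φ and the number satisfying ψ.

2 and 3

For ◇(p ∨ q):
a: successors {b, e, h}; p ∨ q there: b:T, e:T, h:T. ✓
b: successors {f, h}; p ∨ q there: f:T, h:T. ✓
e: no successors, so ◇(p ∨ q) fails. ✗
f: no successors, so ◇(p ∨ q) fails. ✗
h: no successors, so ◇(p ∨ q) fails. ✗
— 2 worlds.
For □(p ∨ ¬q):
a: successors {b, e, h}; p ∨ ¬q there: b:T, e:F, h:F. ✗
b: successors {f, h}; p ∨ ¬q there: f:T, h:F. ✗
e: no successors, so □(p ∨ ¬q) holds vacuously. ✓
f: no successors, so □(p ∨ ¬q) holds vacuously. ✓
h: no successors, so □(p ∨ ¬q) holds vacuously. ✓
— 3 worlds.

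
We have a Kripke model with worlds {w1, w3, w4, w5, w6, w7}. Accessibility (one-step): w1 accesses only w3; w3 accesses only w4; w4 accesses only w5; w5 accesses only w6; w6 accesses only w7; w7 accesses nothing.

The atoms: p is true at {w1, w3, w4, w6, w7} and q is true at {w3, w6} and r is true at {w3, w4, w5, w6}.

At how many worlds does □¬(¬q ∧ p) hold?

w1: successors {w3}; ¬(¬q ∧ p) there: w3:T. ✓
w3: successors {w4}; ¬(¬q ∧ p) there: w4:F. ✗
w4: successors {w5}; ¬(¬q ∧ p) there: w5:T. ✓
w5: successors {w6}; ¬(¬q ∧ p) there: w6:T. ✓
w6: successors {w7}; ¬(¬q ∧ p) there: w7:F. ✗
w7: no successors, so □¬(¬q ∧ p) holds vacuously. ✓
Satisfying worlds: {w1, w4, w5, w7}.

4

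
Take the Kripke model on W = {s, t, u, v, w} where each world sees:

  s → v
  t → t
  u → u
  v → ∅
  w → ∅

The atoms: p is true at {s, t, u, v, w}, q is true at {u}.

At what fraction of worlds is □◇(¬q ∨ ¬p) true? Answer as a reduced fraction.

s: successors {v}; ◇(¬q ∨ ¬p) there: v:F. ✗
t: successors {t}; ◇(¬q ∨ ¬p) there: t:T. ✓
u: successors {u}; ◇(¬q ∨ ¬p) there: u:F. ✗
v: no successors, so □◇(¬q ∨ ¬p) holds vacuously. ✓
w: no successors, so □◇(¬q ∨ ¬p) holds vacuously. ✓
That's 3 of 5 worlds, so 3/5.

3/5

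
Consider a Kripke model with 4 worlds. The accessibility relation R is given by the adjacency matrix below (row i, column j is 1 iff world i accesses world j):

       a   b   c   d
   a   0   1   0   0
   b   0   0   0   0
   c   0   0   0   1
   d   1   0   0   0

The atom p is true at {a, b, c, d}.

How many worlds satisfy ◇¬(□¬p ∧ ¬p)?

a: successors {b}; ¬(□¬p ∧ ¬p) there: b:T. ✓
b: no successors, so ◇¬(□¬p ∧ ¬p) fails. ✗
c: successors {d}; ¬(□¬p ∧ ¬p) there: d:T. ✓
d: successors {a}; ¬(□¬p ∧ ¬p) there: a:T. ✓
Satisfying worlds: {a, c, d}.

3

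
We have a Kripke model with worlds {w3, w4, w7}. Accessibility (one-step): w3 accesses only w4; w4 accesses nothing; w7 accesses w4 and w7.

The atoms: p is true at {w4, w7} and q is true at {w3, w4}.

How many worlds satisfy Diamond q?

2

w3: successors {w4}; q there: w4:T. ✓
w4: no successors, so Diamond q fails. ✗
w7: successors {w4, w7}; q there: w4:T, w7:F. ✓
Satisfying worlds: {w3, w7}.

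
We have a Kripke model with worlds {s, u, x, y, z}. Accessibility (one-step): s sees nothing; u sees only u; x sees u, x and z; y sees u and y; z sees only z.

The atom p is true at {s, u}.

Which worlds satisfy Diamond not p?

{x, y, z}

s: no successors, so Diamond not p fails. ✗
u: successors {u}; not p there: u:F. ✗
x: successors {u, x, z}; not p there: u:F, x:T, z:T. ✓
y: successors {u, y}; not p there: u:F, y:T. ✓
z: successors {z}; not p there: z:T. ✓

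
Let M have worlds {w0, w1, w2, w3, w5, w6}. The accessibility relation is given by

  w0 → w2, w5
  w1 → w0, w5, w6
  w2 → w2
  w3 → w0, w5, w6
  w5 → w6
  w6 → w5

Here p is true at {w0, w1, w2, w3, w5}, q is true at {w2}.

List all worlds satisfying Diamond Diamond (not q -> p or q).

{w0, w1, w2, w3, w5}

w0: successors {w2, w5}; Diamond (not q -> p or q) there: w2:T, w5:F. ✓
w1: successors {w0, w5, w6}; Diamond (not q -> p or q) there: w0:T, w5:F, w6:T. ✓
w2: successors {w2}; Diamond (not q -> p or q) there: w2:T. ✓
w3: successors {w0, w5, w6}; Diamond (not q -> p or q) there: w0:T, w5:F, w6:T. ✓
w5: successors {w6}; Diamond (not q -> p or q) there: w6:T. ✓
w6: successors {w5}; Diamond (not q -> p or q) there: w5:F. ✗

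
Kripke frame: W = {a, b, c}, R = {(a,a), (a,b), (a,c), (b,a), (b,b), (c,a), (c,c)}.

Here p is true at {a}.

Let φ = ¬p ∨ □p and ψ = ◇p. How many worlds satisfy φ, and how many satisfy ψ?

For ¬p ∨ □p:
a: ¬p is F, □p is F. ✗
b: ¬p is T, □p is F. ✓
c: ¬p is T, □p is F. ✓
— 2 worlds.
For ◇p:
a: successors {a, b, c}; p there: a:T, b:F, c:F. ✓
b: successors {a, b}; p there: a:T, b:F. ✓
c: successors {a, c}; p there: a:T, c:F. ✓
— 3 worlds.

2 and 3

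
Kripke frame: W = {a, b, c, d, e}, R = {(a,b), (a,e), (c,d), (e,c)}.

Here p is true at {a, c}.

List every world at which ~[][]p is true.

{e}

a: [][]p is T. ✗
b: [][]p is T. ✗
c: [][]p is T. ✗
d: [][]p is T. ✗
e: [][]p is F. ✓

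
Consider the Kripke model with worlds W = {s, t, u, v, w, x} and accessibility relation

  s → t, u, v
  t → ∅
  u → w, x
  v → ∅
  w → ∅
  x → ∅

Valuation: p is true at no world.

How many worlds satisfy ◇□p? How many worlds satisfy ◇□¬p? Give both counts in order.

2 and 2

For ◇□p:
s: successors {t, u, v}; □p there: t:T, u:F, v:T. ✓
t: no successors, so ◇□p fails. ✗
u: successors {w, x}; □p there: w:T, x:T. ✓
v: no successors, so ◇□p fails. ✗
w: no successors, so ◇□p fails. ✗
x: no successors, so ◇□p fails. ✗
— 2 worlds.
For ◇□¬p:
s: successors {t, u, v}; □¬p there: t:T, u:T, v:T. ✓
t: no successors, so ◇□¬p fails. ✗
u: successors {w, x}; □¬p there: w:T, x:T. ✓
v: no successors, so ◇□¬p fails. ✗
w: no successors, so ◇□¬p fails. ✗
x: no successors, so ◇□¬p fails. ✗
— 2 worlds.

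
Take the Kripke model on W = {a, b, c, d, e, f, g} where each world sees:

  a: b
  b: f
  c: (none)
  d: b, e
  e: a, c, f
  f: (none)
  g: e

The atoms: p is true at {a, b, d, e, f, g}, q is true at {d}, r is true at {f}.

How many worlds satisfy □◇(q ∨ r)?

a: successors {b}; ◇(q ∨ r) there: b:T. ✓
b: successors {f}; ◇(q ∨ r) there: f:F. ✗
c: no successors, so □◇(q ∨ r) holds vacuously. ✓
d: successors {b, e}; ◇(q ∨ r) there: b:T, e:T. ✓
e: successors {a, c, f}; ◇(q ∨ r) there: a:F, c:F, f:F. ✗
f: no successors, so □◇(q ∨ r) holds vacuously. ✓
g: successors {e}; ◇(q ∨ r) there: e:T. ✓
Satisfying worlds: {a, c, d, f, g}.

5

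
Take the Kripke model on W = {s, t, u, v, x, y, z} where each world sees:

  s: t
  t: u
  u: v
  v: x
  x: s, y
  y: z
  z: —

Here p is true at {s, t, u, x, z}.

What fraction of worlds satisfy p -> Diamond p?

5/7

s: p is T, Diamond p is T. ✓
t: p is T, Diamond p is T. ✓
u: p is T, Diamond p is F. ✗
v: p is F, Diamond p is T. ✓
x: p is T, Diamond p is T. ✓
y: p is F, Diamond p is T. ✓
z: p is T, Diamond p is F. ✗
That's 5 of 7 worlds, so 5/7.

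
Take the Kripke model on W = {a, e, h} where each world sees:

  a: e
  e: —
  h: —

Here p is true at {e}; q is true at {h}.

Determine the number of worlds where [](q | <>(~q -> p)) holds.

2

a: successors {e}; q | <>(~q -> p) there: e:F. ✗
e: no successors, so [](q | <>(~q -> p)) holds vacuously. ✓
h: no successors, so [](q | <>(~q -> p)) holds vacuously. ✓
Satisfying worlds: {e, h}.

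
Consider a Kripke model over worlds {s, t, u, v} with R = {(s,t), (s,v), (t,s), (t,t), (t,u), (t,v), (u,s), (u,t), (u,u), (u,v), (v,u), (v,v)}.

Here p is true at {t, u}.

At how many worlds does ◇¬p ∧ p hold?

s: ◇¬p is T, p is F. ✗
t: ◇¬p is T, p is T. ✓
u: ◇¬p is T, p is T. ✓
v: ◇¬p is T, p is F. ✗
Satisfying worlds: {t, u}.

2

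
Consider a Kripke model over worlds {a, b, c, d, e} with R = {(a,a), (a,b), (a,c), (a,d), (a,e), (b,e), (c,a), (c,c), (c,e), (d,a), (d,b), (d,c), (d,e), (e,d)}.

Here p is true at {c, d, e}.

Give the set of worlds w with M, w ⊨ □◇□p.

a: successors {a, b, c, d, e}; ◇□p there: a:T, b:T, c:T, d:T, e:F. ✗
b: successors {e}; ◇□p there: e:F. ✗
c: successors {a, c, e}; ◇□p there: a:T, c:T, e:F. ✗
d: successors {a, b, c, e}; ◇□p there: a:T, b:T, c:T, e:F. ✗
e: successors {d}; ◇□p there: d:T. ✓

{e}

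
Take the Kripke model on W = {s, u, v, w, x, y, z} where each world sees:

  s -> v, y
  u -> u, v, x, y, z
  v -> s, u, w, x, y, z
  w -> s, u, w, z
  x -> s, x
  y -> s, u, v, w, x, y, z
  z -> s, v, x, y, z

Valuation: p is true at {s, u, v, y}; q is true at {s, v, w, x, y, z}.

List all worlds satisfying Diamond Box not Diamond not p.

∅

s: successors {v, y}; Box not Diamond not p there: v:F, y:F. ✗
u: successors {u, v, x, y, z}; Box not Diamond not p there: u:F, v:F, x:F, y:F, z:F. ✗
v: successors {s, u, w, x, y, z}; Box not Diamond not p there: s:F, u:F, w:F, x:F, y:F, z:F. ✗
w: successors {s, u, w, z}; Box not Diamond not p there: s:F, u:F, w:F, z:F. ✗
x: successors {s, x}; Box not Diamond not p there: s:F, x:F. ✗
y: successors {s, u, v, w, x, y, z}; Box not Diamond not p there: s:F, u:F, v:F, w:F, x:F, y:F, z:F. ✗
z: successors {s, v, x, y, z}; Box not Diamond not p there: s:F, v:F, x:F, y:F, z:F. ✗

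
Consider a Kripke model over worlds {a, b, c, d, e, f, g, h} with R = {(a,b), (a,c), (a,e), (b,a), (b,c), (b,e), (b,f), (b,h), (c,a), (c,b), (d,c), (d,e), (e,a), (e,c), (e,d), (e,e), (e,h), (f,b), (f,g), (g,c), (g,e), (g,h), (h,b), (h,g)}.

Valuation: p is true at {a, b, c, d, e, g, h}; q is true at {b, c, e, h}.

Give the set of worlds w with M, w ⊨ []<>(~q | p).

{a, b, c, d, e, f, g, h}

a: successors {b, c, e}; <>(~q | p) there: b:T, c:T, e:T. ✓
b: successors {a, c, e, f, h}; <>(~q | p) there: a:T, c:T, e:T, f:T, h:T. ✓
c: successors {a, b}; <>(~q | p) there: a:T, b:T. ✓
d: successors {c, e}; <>(~q | p) there: c:T, e:T. ✓
e: successors {a, c, d, e, h}; <>(~q | p) there: a:T, c:T, d:T, e:T, h:T. ✓
f: successors {b, g}; <>(~q | p) there: b:T, g:T. ✓
g: successors {c, e, h}; <>(~q | p) there: c:T, e:T, h:T. ✓
h: successors {b, g}; <>(~q | p) there: b:T, g:T. ✓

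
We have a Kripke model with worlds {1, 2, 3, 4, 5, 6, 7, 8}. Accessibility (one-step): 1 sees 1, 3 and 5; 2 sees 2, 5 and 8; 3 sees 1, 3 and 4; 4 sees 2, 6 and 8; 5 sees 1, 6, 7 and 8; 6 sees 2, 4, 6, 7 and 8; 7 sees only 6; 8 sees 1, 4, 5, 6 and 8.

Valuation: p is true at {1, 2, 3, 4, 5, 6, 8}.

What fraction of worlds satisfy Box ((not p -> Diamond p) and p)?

1: successors {1, 3, 5}; (not p -> Diamond p) and p there: 1:T, 3:T, 5:T. ✓
2: successors {2, 5, 8}; (not p -> Diamond p) and p there: 2:T, 5:T, 8:T. ✓
3: successors {1, 3, 4}; (not p -> Diamond p) and p there: 1:T, 3:T, 4:T. ✓
4: successors {2, 6, 8}; (not p -> Diamond p) and p there: 2:T, 6:T, 8:T. ✓
5: successors {1, 6, 7, 8}; (not p -> Diamond p) and p there: 1:T, 6:T, 7:F, 8:T. ✗
6: successors {2, 4, 6, 7, 8}; (not p -> Diamond p) and p there: 2:T, 4:T, 6:T, 7:F, 8:T. ✗
7: successors {6}; (not p -> Diamond p) and p there: 6:T. ✓
8: successors {1, 4, 5, 6, 8}; (not p -> Diamond p) and p there: 1:T, 4:T, 5:T, 6:T, 8:T. ✓
That's 6 of 8 worlds, so 6/8 = 3/4.

3/4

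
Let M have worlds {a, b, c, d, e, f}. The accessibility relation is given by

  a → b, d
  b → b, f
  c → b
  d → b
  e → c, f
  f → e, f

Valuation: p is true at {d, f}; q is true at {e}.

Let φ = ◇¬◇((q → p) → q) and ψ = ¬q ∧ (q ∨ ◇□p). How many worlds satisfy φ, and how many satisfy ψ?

6 and 0

For ◇¬◇((q → p) → q):
a: successors {b, d}; ¬◇((q → p) → q) there: b:T, d:T. ✓
b: successors {b, f}; ¬◇((q → p) → q) there: b:T, f:F. ✓
c: successors {b}; ¬◇((q → p) → q) there: b:T. ✓
d: successors {b}; ¬◇((q → p) → q) there: b:T. ✓
e: successors {c, f}; ¬◇((q → p) → q) there: c:T, f:F. ✓
f: successors {e, f}; ¬◇((q → p) → q) there: e:T, f:F. ✓
— 6 worlds.
For ¬q ∧ (q ∨ ◇□p):
a: ¬q is T, q ∨ ◇□p is F. ✗
b: ¬q is T, q ∨ ◇□p is F. ✗
c: ¬q is T, q ∨ ◇□p is F. ✗
d: ¬q is T, q ∨ ◇□p is F. ✗
e: ¬q is F, q ∨ ◇□p is T. ✗
f: ¬q is T, q ∨ ◇□p is F. ✗
— 0 worlds.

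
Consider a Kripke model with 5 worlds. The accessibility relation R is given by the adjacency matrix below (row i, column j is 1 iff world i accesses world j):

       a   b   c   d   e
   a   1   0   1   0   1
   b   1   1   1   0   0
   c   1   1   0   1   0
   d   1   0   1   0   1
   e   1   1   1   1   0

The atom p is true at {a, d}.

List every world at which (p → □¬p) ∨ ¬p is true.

a: p → □¬p is F, ¬p is F. ✗
b: p → □¬p is T, ¬p is T. ✓
c: p → □¬p is T, ¬p is T. ✓
d: p → □¬p is F, ¬p is F. ✗
e: p → □¬p is T, ¬p is T. ✓

{b, c, e}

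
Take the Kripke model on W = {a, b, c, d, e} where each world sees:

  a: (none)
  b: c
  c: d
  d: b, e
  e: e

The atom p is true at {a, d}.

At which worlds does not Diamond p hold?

{a, b, d, e}

a: Diamond p is F. ✓
b: Diamond p is F. ✓
c: Diamond p is T. ✗
d: Diamond p is F. ✓
e: Diamond p is F. ✓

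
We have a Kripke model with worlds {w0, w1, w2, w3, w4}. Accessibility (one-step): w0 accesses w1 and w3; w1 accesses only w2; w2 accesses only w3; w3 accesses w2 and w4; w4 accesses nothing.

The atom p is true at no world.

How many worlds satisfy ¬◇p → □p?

1

w0: ¬◇p is T, □p is F. ✗
w1: ¬◇p is T, □p is F. ✗
w2: ¬◇p is T, □p is F. ✗
w3: ¬◇p is T, □p is F. ✗
w4: ¬◇p is T, □p is T. ✓
Satisfying worlds: {w4}.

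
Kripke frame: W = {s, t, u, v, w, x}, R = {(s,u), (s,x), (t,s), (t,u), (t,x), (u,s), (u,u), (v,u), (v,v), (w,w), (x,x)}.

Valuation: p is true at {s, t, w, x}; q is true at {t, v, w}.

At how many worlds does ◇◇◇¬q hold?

s: successors {u, x}; ◇◇¬q there: u:T, x:T. ✓
t: successors {s, u, x}; ◇◇¬q there: s:T, u:T, x:T. ✓
u: successors {s, u}; ◇◇¬q there: s:T, u:T. ✓
v: successors {u, v}; ◇◇¬q there: u:T, v:T. ✓
w: successors {w}; ◇◇¬q there: w:F. ✗
x: successors {x}; ◇◇¬q there: x:T. ✓
Satisfying worlds: {s, t, u, v, x}.

5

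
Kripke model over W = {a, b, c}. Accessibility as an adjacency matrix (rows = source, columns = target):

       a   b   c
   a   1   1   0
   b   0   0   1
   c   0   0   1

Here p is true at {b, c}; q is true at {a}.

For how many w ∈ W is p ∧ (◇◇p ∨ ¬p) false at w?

1

a: p is F, ◇◇p ∨ ¬p is T. ✗
b: p is T, ◇◇p ∨ ¬p is T. ✓
c: p is T, ◇◇p ∨ ¬p is T. ✓
Satisfying worlds: {b, c}.
So p ∧ (◇◇p ∨ ¬p) fails at the other 1 world.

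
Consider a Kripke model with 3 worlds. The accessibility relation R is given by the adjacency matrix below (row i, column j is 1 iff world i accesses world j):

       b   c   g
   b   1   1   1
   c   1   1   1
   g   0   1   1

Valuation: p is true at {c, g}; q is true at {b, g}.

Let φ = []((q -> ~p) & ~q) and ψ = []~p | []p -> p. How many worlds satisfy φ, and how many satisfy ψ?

For []((q -> ~p) & ~q):
b: successors {b, c, g}; (q -> ~p) & ~q there: b:F, c:T, g:F. ✗
c: successors {b, c, g}; (q -> ~p) & ~q there: b:F, c:T, g:F. ✗
g: successors {c, g}; (q -> ~p) & ~q there: c:T, g:F. ✗
— 0 worlds.
For []~p | []p -> p:
b: []~p | []p is F, p is F. ✓
c: []~p | []p is F, p is T. ✓
g: []~p | []p is T, p is T. ✓
— 3 worlds.

0 and 3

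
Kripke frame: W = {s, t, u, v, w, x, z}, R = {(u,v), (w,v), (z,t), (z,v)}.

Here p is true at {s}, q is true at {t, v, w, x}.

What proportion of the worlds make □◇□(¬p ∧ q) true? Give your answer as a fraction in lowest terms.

s: no successors, so □◇□(¬p ∧ q) holds vacuously. ✓
t: no successors, so □◇□(¬p ∧ q) holds vacuously. ✓
u: successors {v}; ◇□(¬p ∧ q) there: v:F. ✗
v: no successors, so □◇□(¬p ∧ q) holds vacuously. ✓
w: successors {v}; ◇□(¬p ∧ q) there: v:F. ✗
x: no successors, so □◇□(¬p ∧ q) holds vacuously. ✓
z: successors {t, v}; ◇□(¬p ∧ q) there: t:F, v:F. ✗
That's 4 of 7 worlds, so 4/7.

4/7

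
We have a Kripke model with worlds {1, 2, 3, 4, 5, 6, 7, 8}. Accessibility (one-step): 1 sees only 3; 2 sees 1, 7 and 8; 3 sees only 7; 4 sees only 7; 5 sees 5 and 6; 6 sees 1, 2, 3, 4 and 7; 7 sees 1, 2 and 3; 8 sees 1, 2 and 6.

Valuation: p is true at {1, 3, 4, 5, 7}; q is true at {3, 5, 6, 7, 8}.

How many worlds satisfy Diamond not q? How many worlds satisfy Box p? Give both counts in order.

4 and 3

For Diamond not q:
1: successors {3}; not q there: 3:F. ✗
2: successors {1, 7, 8}; not q there: 1:T, 7:F, 8:F. ✓
3: successors {7}; not q there: 7:F. ✗
4: successors {7}; not q there: 7:F. ✗
5: successors {5, 6}; not q there: 5:F, 6:F. ✗
6: successors {1, 2, 3, 4, 7}; not q there: 1:T, 2:T, 3:F, 4:T, 7:F. ✓
7: successors {1, 2, 3}; not q there: 1:T, 2:T, 3:F. ✓
8: successors {1, 2, 6}; not q there: 1:T, 2:T, 6:F. ✓
— 4 worlds.
For Box p:
1: successors {3}; p there: 3:T. ✓
2: successors {1, 7, 8}; p there: 1:T, 7:T, 8:F. ✗
3: successors {7}; p there: 7:T. ✓
4: successors {7}; p there: 7:T. ✓
5: successors {5, 6}; p there: 5:T, 6:F. ✗
6: successors {1, 2, 3, 4, 7}; p there: 1:T, 2:F, 3:T, 4:T, 7:T. ✗
7: successors {1, 2, 3}; p there: 1:T, 2:F, 3:T. ✗
8: successors {1, 2, 6}; p there: 1:T, 2:F, 6:F. ✗
— 3 worlds.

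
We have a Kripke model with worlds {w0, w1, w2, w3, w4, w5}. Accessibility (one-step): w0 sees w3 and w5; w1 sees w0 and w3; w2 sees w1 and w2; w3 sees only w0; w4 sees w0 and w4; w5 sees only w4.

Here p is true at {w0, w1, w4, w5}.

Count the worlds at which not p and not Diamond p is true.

0

w0: not p is F, not Diamond p is F. ✗
w1: not p is F, not Diamond p is F. ✗
w2: not p is T, not Diamond p is F. ✗
w3: not p is T, not Diamond p is F. ✗
w4: not p is F, not Diamond p is F. ✗
w5: not p is F, not Diamond p is F. ✗
Satisfying worlds: ∅.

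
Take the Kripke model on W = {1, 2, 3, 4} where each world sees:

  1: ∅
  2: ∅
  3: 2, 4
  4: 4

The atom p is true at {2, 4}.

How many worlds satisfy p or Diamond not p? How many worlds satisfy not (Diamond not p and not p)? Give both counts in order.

2 and 4

For p or Diamond not p:
1: p is F, Diamond not p is F. ✗
2: p is T, Diamond not p is F. ✓
3: p is F, Diamond not p is F. ✗
4: p is T, Diamond not p is F. ✓
— 2 worlds.
For not (Diamond not p and not p):
1: Diamond not p and not p is F. ✓
2: Diamond not p and not p is F. ✓
3: Diamond not p and not p is F. ✓
4: Diamond not p and not p is F. ✓
— 4 worlds.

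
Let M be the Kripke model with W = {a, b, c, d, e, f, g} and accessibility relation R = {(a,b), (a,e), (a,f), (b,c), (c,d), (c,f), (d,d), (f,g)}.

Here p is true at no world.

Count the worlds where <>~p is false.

a: successors {b, e, f}; ~p there: b:T, e:T, f:T. ✓
b: successors {c}; ~p there: c:T. ✓
c: successors {d, f}; ~p there: d:T, f:T. ✓
d: successors {d}; ~p there: d:T. ✓
e: no successors, so <>~p fails. ✗
f: successors {g}; ~p there: g:T. ✓
g: no successors, so <>~p fails. ✗
Satisfying worlds: {a, b, c, d, f}.
So <>~p fails at the other 2 worlds.

2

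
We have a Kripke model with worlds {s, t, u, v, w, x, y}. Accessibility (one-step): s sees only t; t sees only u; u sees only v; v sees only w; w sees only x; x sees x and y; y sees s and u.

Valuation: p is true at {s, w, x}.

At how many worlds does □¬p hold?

s: successors {t}; ¬p there: t:T. ✓
t: successors {u}; ¬p there: u:T. ✓
u: successors {v}; ¬p there: v:T. ✓
v: successors {w}; ¬p there: w:F. ✗
w: successors {x}; ¬p there: x:F. ✗
x: successors {x, y}; ¬p there: x:F, y:T. ✗
y: successors {s, u}; ¬p there: s:F, u:T. ✗
Satisfying worlds: {s, t, u}.

3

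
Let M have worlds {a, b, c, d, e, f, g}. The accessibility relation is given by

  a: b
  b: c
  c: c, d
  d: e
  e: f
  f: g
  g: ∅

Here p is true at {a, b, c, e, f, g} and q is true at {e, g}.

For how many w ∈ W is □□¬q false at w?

a: successors {b}; □¬q there: b:T. ✓
b: successors {c}; □¬q there: c:T. ✓
c: successors {c, d}; □¬q there: c:T, d:F. ✗
d: successors {e}; □¬q there: e:T. ✓
e: successors {f}; □¬q there: f:F. ✗
f: successors {g}; □¬q there: g:T. ✓
g: no successors, so □□¬q holds vacuously. ✓
Satisfying worlds: {a, b, d, f, g}.
So □□¬q fails at the other 2 worlds.

2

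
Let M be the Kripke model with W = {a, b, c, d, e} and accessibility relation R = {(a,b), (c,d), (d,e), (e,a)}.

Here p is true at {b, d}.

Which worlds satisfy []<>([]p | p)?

a: successors {b}; <>([]p | p) there: b:F. ✗
b: no successors, so []<>([]p | p) holds vacuously. ✓
c: successors {d}; <>([]p | p) there: d:F. ✗
d: successors {e}; <>([]p | p) there: e:T. ✓
e: successors {a}; <>([]p | p) there: a:T. ✓

{b, d, e}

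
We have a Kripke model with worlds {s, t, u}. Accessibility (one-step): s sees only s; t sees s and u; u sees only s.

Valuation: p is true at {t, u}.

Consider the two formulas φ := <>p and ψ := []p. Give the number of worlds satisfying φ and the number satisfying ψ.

1 and 0

For <>p:
s: successors {s}; p there: s:F. ✗
t: successors {s, u}; p there: s:F, u:T. ✓
u: successors {s}; p there: s:F. ✗
— 1 world.
For []p:
s: successors {s}; p there: s:F. ✗
t: successors {s, u}; p there: s:F, u:T. ✗
u: successors {s}; p there: s:F. ✗
— 0 worlds.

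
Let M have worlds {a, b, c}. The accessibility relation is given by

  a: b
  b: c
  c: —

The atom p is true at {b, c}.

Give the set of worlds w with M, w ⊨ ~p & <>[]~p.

∅

a: ~p is T, <>[]~p is F. ✗
b: ~p is F, <>[]~p is T. ✗
c: ~p is F, <>[]~p is F. ✗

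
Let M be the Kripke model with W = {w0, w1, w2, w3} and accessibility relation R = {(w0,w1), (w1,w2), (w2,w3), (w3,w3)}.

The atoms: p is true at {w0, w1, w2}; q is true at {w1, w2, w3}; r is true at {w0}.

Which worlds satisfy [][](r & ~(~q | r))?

w0: successors {w1}; [](r & ~(~q | r)) there: w1:F. ✗
w1: successors {w2}; [](r & ~(~q | r)) there: w2:F. ✗
w2: successors {w3}; [](r & ~(~q | r)) there: w3:F. ✗
w3: successors {w3}; [](r & ~(~q | r)) there: w3:F. ✗

∅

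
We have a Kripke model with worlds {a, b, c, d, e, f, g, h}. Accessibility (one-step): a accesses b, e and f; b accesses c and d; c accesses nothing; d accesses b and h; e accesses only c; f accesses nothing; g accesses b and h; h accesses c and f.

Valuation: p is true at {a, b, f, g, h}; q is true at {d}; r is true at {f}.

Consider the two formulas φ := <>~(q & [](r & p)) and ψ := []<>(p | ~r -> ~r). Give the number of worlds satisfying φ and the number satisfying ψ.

For <>~(q & [](r & p)):
a: successors {b, e, f}; ~(q & [](r & p)) there: b:T, e:T, f:T. ✓
b: successors {c, d}; ~(q & [](r & p)) there: c:T, d:T. ✓
c: no successors, so <>~(q & [](r & p)) fails. ✗
d: successors {b, h}; ~(q & [](r & p)) there: b:T, h:T. ✓
e: successors {c}; ~(q & [](r & p)) there: c:T. ✓
f: no successors, so <>~(q & [](r & p)) fails. ✗
g: successors {b, h}; ~(q & [](r & p)) there: b:T, h:T. ✓
h: successors {c, f}; ~(q & [](r & p)) there: c:T, f:T. ✓
— 6 worlds.
For []<>(p | ~r -> ~r):
a: successors {b, e, f}; <>(p | ~r -> ~r) there: b:T, e:T, f:F. ✗
b: successors {c, d}; <>(p | ~r -> ~r) there: c:F, d:T. ✗
c: no successors, so []<>(p | ~r -> ~r) holds vacuously. ✓
d: successors {b, h}; <>(p | ~r -> ~r) there: b:T, h:T. ✓
e: successors {c}; <>(p | ~r -> ~r) there: c:F. ✗
f: no successors, so []<>(p | ~r -> ~r) holds vacuously. ✓
g: successors {b, h}; <>(p | ~r -> ~r) there: b:T, h:T. ✓
h: successors {c, f}; <>(p | ~r -> ~r) there: c:F, f:F. ✗
— 4 worlds.

6 and 4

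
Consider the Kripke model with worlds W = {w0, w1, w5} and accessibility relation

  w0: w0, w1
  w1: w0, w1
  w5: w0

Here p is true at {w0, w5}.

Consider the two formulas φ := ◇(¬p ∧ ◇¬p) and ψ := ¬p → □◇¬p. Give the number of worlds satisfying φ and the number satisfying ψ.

For ◇(¬p ∧ ◇¬p):
w0: successors {w0, w1}; ¬p ∧ ◇¬p there: w0:F, w1:T. ✓
w1: successors {w0, w1}; ¬p ∧ ◇¬p there: w0:F, w1:T. ✓
w5: successors {w0}; ¬p ∧ ◇¬p there: w0:F. ✗
— 2 worlds.
For ¬p → □◇¬p:
w0: ¬p is F, □◇¬p is T. ✓
w1: ¬p is T, □◇¬p is T. ✓
w5: ¬p is F, □◇¬p is T. ✓
— 3 worlds.

2 and 3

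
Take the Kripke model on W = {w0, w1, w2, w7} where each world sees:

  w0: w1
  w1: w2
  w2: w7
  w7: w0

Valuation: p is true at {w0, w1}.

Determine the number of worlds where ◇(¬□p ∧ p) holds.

1

w0: successors {w1}; ¬□p ∧ p there: w1:T. ✓
w1: successors {w2}; ¬□p ∧ p there: w2:F. ✗
w2: successors {w7}; ¬□p ∧ p there: w7:F. ✗
w7: successors {w0}; ¬□p ∧ p there: w0:F. ✗
Satisfying worlds: {w0}.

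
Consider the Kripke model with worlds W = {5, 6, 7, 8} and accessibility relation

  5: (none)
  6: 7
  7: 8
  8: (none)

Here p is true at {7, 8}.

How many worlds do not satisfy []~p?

5: no successors, so []~p holds vacuously. ✓
6: successors {7}; ~p there: 7:F. ✗
7: successors {8}; ~p there: 8:F. ✗
8: no successors, so []~p holds vacuously. ✓
Satisfying worlds: {5, 8}.
So []~p fails at the other 2 worlds.

2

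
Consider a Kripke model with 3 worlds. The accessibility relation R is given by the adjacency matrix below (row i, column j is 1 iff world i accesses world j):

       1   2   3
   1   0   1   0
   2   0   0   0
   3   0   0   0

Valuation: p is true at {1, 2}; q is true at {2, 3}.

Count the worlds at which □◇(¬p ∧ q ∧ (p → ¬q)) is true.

2

1: successors {2}; ◇(¬p ∧ q ∧ (p → ¬q)) there: 2:F. ✗
2: no successors, so □◇(¬p ∧ q ∧ (p → ¬q)) holds vacuously. ✓
3: no successors, so □◇(¬p ∧ q ∧ (p → ¬q)) holds vacuously. ✓
Satisfying worlds: {2, 3}.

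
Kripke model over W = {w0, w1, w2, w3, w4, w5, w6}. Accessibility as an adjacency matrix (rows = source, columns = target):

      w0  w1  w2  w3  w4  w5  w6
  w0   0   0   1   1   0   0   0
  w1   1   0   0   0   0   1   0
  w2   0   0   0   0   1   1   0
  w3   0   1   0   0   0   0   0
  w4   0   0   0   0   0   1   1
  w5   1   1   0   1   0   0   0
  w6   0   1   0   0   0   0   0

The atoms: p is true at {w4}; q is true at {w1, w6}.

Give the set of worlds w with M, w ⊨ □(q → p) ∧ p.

w0: □(q → p) is T, p is F. ✗
w1: □(q → p) is T, p is F. ✗
w2: □(q → p) is T, p is F. ✗
w3: □(q → p) is F, p is F. ✗
w4: □(q → p) is F, p is T. ✗
w5: □(q → p) is F, p is F. ✗
w6: □(q → p) is F, p is F. ✗

∅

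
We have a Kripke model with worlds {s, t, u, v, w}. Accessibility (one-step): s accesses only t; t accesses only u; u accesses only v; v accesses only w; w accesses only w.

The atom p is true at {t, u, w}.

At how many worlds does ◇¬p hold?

s: successors {t}; ¬p there: t:F. ✗
t: successors {u}; ¬p there: u:F. ✗
u: successors {v}; ¬p there: v:T. ✓
v: successors {w}; ¬p there: w:F. ✗
w: successors {w}; ¬p there: w:F. ✗
Satisfying worlds: {u}.

1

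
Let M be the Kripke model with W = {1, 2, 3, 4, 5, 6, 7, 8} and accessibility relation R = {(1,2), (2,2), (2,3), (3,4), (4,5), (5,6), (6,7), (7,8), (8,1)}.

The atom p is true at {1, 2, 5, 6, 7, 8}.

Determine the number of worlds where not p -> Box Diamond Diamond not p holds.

6

1: not p is F, Box Diamond Diamond not p is T. ✓
2: not p is F, Box Diamond Diamond not p is F. ✓
3: not p is T, Box Diamond Diamond not p is F. ✗
4: not p is T, Box Diamond Diamond not p is F. ✗
5: not p is F, Box Diamond Diamond not p is F. ✓
6: not p is F, Box Diamond Diamond not p is F. ✓
7: not p is F, Box Diamond Diamond not p is F. ✓
8: not p is F, Box Diamond Diamond not p is T. ✓
Satisfying worlds: {1, 2, 5, 6, 7, 8}.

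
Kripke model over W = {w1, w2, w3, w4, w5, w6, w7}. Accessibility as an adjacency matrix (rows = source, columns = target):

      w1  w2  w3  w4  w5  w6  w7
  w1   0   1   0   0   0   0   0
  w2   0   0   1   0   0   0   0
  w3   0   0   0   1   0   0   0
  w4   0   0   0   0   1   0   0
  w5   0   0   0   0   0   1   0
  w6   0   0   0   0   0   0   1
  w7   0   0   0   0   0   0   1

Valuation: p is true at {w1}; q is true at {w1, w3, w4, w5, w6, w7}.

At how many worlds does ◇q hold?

w1: successors {w2}; q there: w2:F. ✗
w2: successors {w3}; q there: w3:T. ✓
w3: successors {w4}; q there: w4:T. ✓
w4: successors {w5}; q there: w5:T. ✓
w5: successors {w6}; q there: w6:T. ✓
w6: successors {w7}; q there: w7:T. ✓
w7: successors {w7}; q there: w7:T. ✓
Satisfying worlds: {w2, w3, w4, w5, w6, w7}.

6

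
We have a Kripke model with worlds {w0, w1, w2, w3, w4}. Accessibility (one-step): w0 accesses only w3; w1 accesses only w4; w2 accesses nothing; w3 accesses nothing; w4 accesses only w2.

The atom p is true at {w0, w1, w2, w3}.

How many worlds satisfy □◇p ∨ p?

4

w0: □◇p is F, p is T. ✓
w1: □◇p is T, p is T. ✓
w2: □◇p is T, p is T. ✓
w3: □◇p is T, p is T. ✓
w4: □◇p is F, p is F. ✗
Satisfying worlds: {w0, w1, w2, w3}.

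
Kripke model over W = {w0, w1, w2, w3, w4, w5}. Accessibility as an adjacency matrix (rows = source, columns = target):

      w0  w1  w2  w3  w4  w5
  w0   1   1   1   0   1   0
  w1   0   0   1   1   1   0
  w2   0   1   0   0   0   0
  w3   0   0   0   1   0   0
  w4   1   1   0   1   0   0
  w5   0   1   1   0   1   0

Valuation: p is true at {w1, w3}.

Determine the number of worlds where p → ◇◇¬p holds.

5

w0: p is F, ◇◇¬p is T. ✓
w1: p is T, ◇◇¬p is T. ✓
w2: p is F, ◇◇¬p is T. ✓
w3: p is T, ◇◇¬p is F. ✗
w4: p is F, ◇◇¬p is T. ✓
w5: p is F, ◇◇¬p is T. ✓
Satisfying worlds: {w0, w1, w2, w4, w5}.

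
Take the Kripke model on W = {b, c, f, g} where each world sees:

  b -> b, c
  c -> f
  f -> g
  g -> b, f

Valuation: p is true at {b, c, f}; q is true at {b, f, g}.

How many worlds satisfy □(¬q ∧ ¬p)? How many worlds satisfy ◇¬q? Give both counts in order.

For □(¬q ∧ ¬p):
b: successors {b, c}; ¬q ∧ ¬p there: b:F, c:F. ✗
c: successors {f}; ¬q ∧ ¬p there: f:F. ✗
f: successors {g}; ¬q ∧ ¬p there: g:F. ✗
g: successors {b, f}; ¬q ∧ ¬p there: b:F, f:F. ✗
— 0 worlds.
For ◇¬q:
b: successors {b, c}; ¬q there: b:F, c:T. ✓
c: successors {f}; ¬q there: f:F. ✗
f: successors {g}; ¬q there: g:F. ✗
g: successors {b, f}; ¬q there: b:F, f:F. ✗
— 1 world.

0 and 1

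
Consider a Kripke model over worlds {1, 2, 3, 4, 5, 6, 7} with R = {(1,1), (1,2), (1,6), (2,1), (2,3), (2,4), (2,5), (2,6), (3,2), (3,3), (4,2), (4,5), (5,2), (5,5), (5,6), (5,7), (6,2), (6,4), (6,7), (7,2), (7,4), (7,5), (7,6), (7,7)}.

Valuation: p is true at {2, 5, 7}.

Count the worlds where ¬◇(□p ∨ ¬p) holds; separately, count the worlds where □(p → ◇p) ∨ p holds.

1 and 7

For ¬◇(□p ∨ ¬p):
1: ◇(□p ∨ ¬p) is T. ✗
2: ◇(□p ∨ ¬p) is T. ✗
3: ◇(□p ∨ ¬p) is T. ✗
4: ◇(□p ∨ ¬p) is F. ✓
5: ◇(□p ∨ ¬p) is T. ✗
6: ◇(□p ∨ ¬p) is T. ✗
7: ◇(□p ∨ ¬p) is T. ✗
— 1 world.
For □(p → ◇p) ∨ p:
1: □(p → ◇p) is T, p is F. ✓
2: □(p → ◇p) is T, p is T. ✓
3: □(p → ◇p) is T, p is F. ✓
4: □(p → ◇p) is T, p is F. ✓
5: □(p → ◇p) is T, p is T. ✓
6: □(p → ◇p) is T, p is F. ✓
7: □(p → ◇p) is T, p is T. ✓
— 7 worlds.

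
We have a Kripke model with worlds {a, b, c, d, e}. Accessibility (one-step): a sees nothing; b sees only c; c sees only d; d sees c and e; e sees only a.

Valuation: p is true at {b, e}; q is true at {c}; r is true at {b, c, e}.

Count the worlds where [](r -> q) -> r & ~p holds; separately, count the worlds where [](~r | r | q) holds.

For [](r -> q) -> r & ~p:
a: [](r -> q) is T, r & ~p is F. ✗
b: [](r -> q) is T, r & ~p is F. ✗
c: [](r -> q) is T, r & ~p is T. ✓
d: [](r -> q) is F, r & ~p is F. ✓
e: [](r -> q) is T, r & ~p is F. ✗
— 2 worlds.
For [](~r | r | q):
a: no successors, so [](~r | r | q) holds vacuously. ✓
b: successors {c}; ~r | r | q there: c:T. ✓
c: successors {d}; ~r | r | q there: d:T. ✓
d: successors {c, e}; ~r | r | q there: c:T, e:T. ✓
e: successors {a}; ~r | r | q there: a:T. ✓
— 5 worlds.

2 and 5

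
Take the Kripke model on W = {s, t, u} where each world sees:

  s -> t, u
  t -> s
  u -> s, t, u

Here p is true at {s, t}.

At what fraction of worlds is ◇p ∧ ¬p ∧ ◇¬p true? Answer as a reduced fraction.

s: ◇p is T, ¬p ∧ ◇¬p is F. ✗
t: ◇p is T, ¬p ∧ ◇¬p is F. ✗
u: ◇p is T, ¬p ∧ ◇¬p is T. ✓
That's 1 of 3 worlds, so 1/3.

1/3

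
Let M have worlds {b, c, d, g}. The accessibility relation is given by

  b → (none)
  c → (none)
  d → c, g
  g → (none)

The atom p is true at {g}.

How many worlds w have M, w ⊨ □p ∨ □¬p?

b: □p is T, □¬p is T. ✓
c: □p is T, □¬p is T. ✓
d: □p is F, □¬p is F. ✗
g: □p is T, □¬p is T. ✓
Satisfying worlds: {b, c, g}.

3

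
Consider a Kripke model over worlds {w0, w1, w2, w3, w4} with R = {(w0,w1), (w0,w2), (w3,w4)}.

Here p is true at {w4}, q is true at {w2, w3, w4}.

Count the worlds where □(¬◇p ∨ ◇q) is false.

w0: successors {w1, w2}; ¬◇p ∨ ◇q there: w1:T, w2:T. ✓
w1: no successors, so □(¬◇p ∨ ◇q) holds vacuously. ✓
w2: no successors, so □(¬◇p ∨ ◇q) holds vacuously. ✓
w3: successors {w4}; ¬◇p ∨ ◇q there: w4:T. ✓
w4: no successors, so □(¬◇p ∨ ◇q) holds vacuously. ✓
Satisfying worlds: {w0, w1, w2, w3, w4}.
So □(¬◇p ∨ ◇q) fails at the other 0 worlds.

0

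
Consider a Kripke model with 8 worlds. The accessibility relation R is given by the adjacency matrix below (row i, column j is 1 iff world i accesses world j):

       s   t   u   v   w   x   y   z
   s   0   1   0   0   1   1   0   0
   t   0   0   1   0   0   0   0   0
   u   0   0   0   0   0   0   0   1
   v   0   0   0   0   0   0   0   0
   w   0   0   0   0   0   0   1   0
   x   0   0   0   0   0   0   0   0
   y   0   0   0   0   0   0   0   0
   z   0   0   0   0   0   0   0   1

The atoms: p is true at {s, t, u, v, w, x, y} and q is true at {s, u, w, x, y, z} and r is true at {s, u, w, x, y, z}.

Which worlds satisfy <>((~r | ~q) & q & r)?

∅

s: successors {t, w, x}; (~r | ~q) & q & r there: t:F, w:F, x:F. ✗
t: successors {u}; (~r | ~q) & q & r there: u:F. ✗
u: successors {z}; (~r | ~q) & q & r there: z:F. ✗
v: no successors, so <>((~r | ~q) & q & r) fails. ✗
w: successors {y}; (~r | ~q) & q & r there: y:F. ✗
x: no successors, so <>((~r | ~q) & q & r) fails. ✗
y: no successors, so <>((~r | ~q) & q & r) fails. ✗
z: successors {z}; (~r | ~q) & q & r there: z:F. ✗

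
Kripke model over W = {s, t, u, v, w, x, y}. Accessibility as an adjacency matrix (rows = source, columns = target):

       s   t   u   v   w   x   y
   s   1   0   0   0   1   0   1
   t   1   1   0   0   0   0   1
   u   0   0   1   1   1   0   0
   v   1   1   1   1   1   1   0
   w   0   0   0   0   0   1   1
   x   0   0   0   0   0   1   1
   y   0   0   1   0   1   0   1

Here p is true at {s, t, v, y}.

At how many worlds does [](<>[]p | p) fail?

6

s: successors {s, w, y}; <>[]p | p there: s:T, w:F, y:T. ✗
t: successors {s, t, y}; <>[]p | p there: s:T, t:T, y:T. ✓
u: successors {u, v, w}; <>[]p | p there: u:F, v:T, w:F. ✗
v: successors {s, t, u, v, w, x}; <>[]p | p there: s:T, t:T, u:F, v:T, w:F, x:F. ✗
w: successors {x, y}; <>[]p | p there: x:F, y:T. ✗
x: successors {x, y}; <>[]p | p there: x:F, y:T. ✗
y: successors {u, w, y}; <>[]p | p there: u:F, w:F, y:T. ✗
Satisfying worlds: {t}.
So [](<>[]p | p) fails at the other 6 worlds.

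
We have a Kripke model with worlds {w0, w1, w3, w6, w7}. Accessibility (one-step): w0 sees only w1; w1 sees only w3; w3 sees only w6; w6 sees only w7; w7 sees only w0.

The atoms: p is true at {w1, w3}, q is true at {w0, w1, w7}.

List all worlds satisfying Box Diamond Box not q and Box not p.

w0: Box Diamond Box not q is T, Box not p is F. ✗
w1: Box Diamond Box not q is F, Box not p is F. ✗
w3: Box Diamond Box not q is F, Box not p is T. ✗
w6: Box Diamond Box not q is F, Box not p is T. ✗
w7: Box Diamond Box not q is T, Box not p is T. ✓

{w7}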